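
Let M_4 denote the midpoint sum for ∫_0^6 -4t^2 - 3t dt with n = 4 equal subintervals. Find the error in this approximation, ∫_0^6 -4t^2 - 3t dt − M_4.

Exact integral: ∫_0^6 f(t) dt = -342.
M_4 = -337.5.
Error = -342 − (-337.5) = -4.5.

-4.5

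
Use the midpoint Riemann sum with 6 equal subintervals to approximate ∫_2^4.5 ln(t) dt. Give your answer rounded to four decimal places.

2.8841

Δt = (4.5 − 2)/6 = 5/12.
Midpoints: 53/24, 2.625, 73/24, 83/24, 3.875, 103/24.
f(53/24) ≈ 0.7922, f(2.625) ≈ 0.9651, f(73/24) ≈ 1.1124, f(83/24) ≈ 1.2408, f(3.875) ≈ 1.3545, f(103/24) ≈ 1.4567.
Sum = Δt · [f(53/24) + f(2.625) + f(73/24) + ...].
Sum ≈ 2.8841.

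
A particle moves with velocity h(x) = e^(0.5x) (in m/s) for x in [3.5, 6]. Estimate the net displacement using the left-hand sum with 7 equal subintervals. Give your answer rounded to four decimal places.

26.1789

Δx = (6 − 3.5)/7 = 5/14.
Left endpoints: 3.5, 27/7, 59/14, 32/7, 69/14, 37/7, 79/14.
h(3.5) ≈ 5.7546, h(27/7) ≈ 6.8797, h(59/14) ≈ 8.2247, h(32/7) ≈ 9.8327, h(69/14) ≈ 11.7551, h(37/7) ≈ 14.0533, h(79/14) ≈ 16.8008.
Sum = Δx · [h(3.5) + h(27/7) + h(59/14) + ...].
Sum ≈ 26.1789.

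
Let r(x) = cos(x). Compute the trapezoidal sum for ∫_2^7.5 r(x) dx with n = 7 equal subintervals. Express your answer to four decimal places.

0.0272

Δx = (7.5 − 2)/7 = 11/14.
r(2) ≈ -0.4161, r(39/14) ≈ -0.9373, r(25/7) ≈ -0.9090, r(61/14) ≈ -0.3478, r(36/7) ≈ 0.4173, r(83/14) ≈ 0.9378, r(47/7) ≈ 0.9085, r(7.5) ≈ 0.3466.
T_7 = (Δx/2)·[r(x_0) + 2r(x_1) + ... + 2r(x_{6}) + r(x_7)].
Sum ≈ 0.0272.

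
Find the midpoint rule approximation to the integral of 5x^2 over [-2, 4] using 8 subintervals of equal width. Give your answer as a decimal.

Δx = (4 − (-2))/8 = 0.75.
Midpoints: -1.625, -0.875, -0.125, 0.625, 1.375, 2.125, 2.875, 3.625.
f(-1.625) = 13.203125, f(-0.875) = 3.828125, f(-0.125) = 0.078125, f(0.625) = 1.953125, f(1.375) = 9.453125, f(2.125) = 22.578125, f(2.875) = 41.328125, f(3.625) = 65.703125.
Sum = Δx · [f(-1.625) + f(-0.875) + f(-0.125) + ...].
Sum = 118.59375.

118.59375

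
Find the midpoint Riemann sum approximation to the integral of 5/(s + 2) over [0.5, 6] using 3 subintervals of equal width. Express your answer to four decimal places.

Δs = (6 − 0.5)/3 = 11/6.
Midpoints: 17/12, 3.25, 61/12.
f(17/12) = 60/41, f(3.25) = 20/21, f(61/12) = 12/17.
Sum = Δs · [f(17/12) + f(3.25) + f(61/12)].
Sum ≈ 5.7231.

5.7231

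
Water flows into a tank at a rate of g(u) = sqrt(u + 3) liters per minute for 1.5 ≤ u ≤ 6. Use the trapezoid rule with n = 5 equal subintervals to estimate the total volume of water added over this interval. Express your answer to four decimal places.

11.6314

Δu = (6 − 1.5)/5 = 0.9.
g(1.5) ≈ 2.1213, g(2.4) ≈ 2.3238, g(3.3) ≈ 2.5100, g(4.2) ≈ 2.6833, g(5.1) ≈ 2.8460, g(6) ≈ 3.0000.
T_5 = (Δu/2)·[g(u_0) + 2g(u_1) + ... + 2g(u_{4}) + g(u_5)].
Sum ≈ 11.6314.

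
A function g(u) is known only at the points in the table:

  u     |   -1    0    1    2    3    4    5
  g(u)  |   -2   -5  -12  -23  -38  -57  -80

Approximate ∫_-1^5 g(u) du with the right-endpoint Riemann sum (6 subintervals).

-215

Δu = 1.
Sum = 1·[(-5) + (-12) + (-23) + (-38) + (-57) + (-80)] = -215.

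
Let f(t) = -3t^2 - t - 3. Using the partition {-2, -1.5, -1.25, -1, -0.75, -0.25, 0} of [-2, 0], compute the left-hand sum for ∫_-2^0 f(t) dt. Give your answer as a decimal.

Subinterval widths: 0.5, 0.25, 0.25, 0.25, 0.5, 0.25.
Left endpoints: -2, -1.5, -1.25, -1, -0.75, -0.25.
f(-2) = -13, f(-1.5) = -8.25, f(-1.25) = -6.4375, f(-1) = -5, f(-0.75) = -3.9375, f(-0.25) = -2.9375.
Sum = Σ Δt_i · f(t_i).
Sum = -14.125.

-14.125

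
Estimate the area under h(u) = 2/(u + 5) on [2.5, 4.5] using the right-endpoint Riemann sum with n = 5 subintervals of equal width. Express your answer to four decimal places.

Δu = (4.5 − 2.5)/5 = 0.4.
Right endpoints: 2.9, 3.3, 3.7, 4.1, 4.5.
h(2.9) = 20/79, h(3.3) = 20/83, h(3.7) = 20/87, h(4.1) = 20/91, h(4.5) = 4/19.
Sum = Δu · [h(2.9) + h(3.3) + h(3.7) + h(4.1) + h(4.5)].
Sum ≈ 0.4617.

0.4617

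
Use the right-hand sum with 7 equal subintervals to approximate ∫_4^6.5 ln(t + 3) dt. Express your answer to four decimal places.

Δt = (6.5 − 4)/7 = 5/14.
Right endpoints: 61/14, 33/7, 71/14, 38/7, 81/14, 43/7, 6.5.
f(61/14) ≈ 1.9957, f(33/7) ≈ 2.0431, f(71/14) ≈ 2.0883, f(38/7) ≈ 2.1316, f(81/14) ≈ 2.1731, f(43/7) ≈ 2.2130, f(6.5) ≈ 2.2513.
Sum = Δt · [f(61/14) + f(33/7) + f(71/14) + ...].
Sum ≈ 5.3200.

5.3200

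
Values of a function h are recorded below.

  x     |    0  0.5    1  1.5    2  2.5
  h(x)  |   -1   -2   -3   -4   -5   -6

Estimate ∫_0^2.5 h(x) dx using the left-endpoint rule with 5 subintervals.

-7.5

Δx = 0.5.
Sum = 0.5·[(-1) + (-2) + (-3) + (-4) + (-5)] = -7.5.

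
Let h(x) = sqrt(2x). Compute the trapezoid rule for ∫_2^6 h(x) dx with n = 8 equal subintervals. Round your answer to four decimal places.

Δx = (6 − 2)/8 = 0.5.
h(2) ≈ 2.0000, h(2.5) ≈ 2.2361, h(3) ≈ 2.4495, h(3.5) ≈ 2.6458, h(4) ≈ 2.8284, h(4.5) ≈ 3.0000, h(5) ≈ 3.1623, h(5.5) ≈ 3.3166, h(6) ≈ 3.4641.
T_8 = (Δx/2)·[h(x_0) + 2h(x_1) + ... + 2h(x_{7}) + h(x_8)].
Sum ≈ 11.1853.

11.1853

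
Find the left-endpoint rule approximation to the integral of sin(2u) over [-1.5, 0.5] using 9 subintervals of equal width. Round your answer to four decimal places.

-0.8617

Δu = (0.5 − (-1.5))/9 = 2/9.
Left endpoints: -1.5, -23/18, -19/18, -5/6, -11/18, -7/18, -1/6, 1/18, 5/18.
f(-1.5) ≈ -0.1411, f(-23/18) ≈ -0.5531, f(-19/18) ≈ -0.8575, f(-5/6) ≈ -0.9954, f(-11/18) ≈ -0.9399, f(-7/18) ≈ -0.7017, f(-1/6) ≈ -0.3272, f(1/18) ≈ 0.1109, f(5/18) ≈ 0.5274.
Sum = Δu · [f(-1.5) + f(-23/18) + f(-19/18) + ...].
Sum ≈ -0.8617.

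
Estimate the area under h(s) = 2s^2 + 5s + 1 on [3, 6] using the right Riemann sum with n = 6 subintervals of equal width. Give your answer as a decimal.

Δs = (6 − 3)/6 = 0.5.
Right endpoints: 3.5, 4, 4.5, 5, 5.5, 6.
h(3.5) = 43, h(4) = 53, h(4.5) = 64, h(5) = 76, h(5.5) = 89, h(6) = 103.
Sum = Δs · [h(3.5) + h(4) + h(4.5) + ...].
Sum = 214.

214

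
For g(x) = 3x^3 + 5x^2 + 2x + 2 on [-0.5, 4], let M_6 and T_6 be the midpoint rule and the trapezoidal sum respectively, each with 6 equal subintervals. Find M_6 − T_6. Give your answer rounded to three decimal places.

M_6 ≈ 319.20117.
T_6 = 332.33203125.
M_6 − T_6 ≈ -13.131.

-13.131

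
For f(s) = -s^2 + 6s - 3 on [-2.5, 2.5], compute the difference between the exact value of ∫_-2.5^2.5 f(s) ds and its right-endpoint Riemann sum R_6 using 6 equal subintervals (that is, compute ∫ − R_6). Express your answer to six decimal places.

Exact integral: ∫_-2.5^2.5 f(s) ds ≈ -25.41666667.
R_6 ≈ -13.49537037.
Error ≈ -25.41666667 − (-13.49537037) ≈ -11.921296.

-11.921296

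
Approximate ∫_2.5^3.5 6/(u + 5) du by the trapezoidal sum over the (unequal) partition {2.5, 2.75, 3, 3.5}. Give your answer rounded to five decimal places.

0.75127

Subinterval widths: 0.25, 0.25, 0.5.
f(2.5) = 0.8, f(2.75) = 24/31, f(3) = 0.75, f(3.5) = 12/17.
On each subinterval the trapezoid contributes (Δu_i/2)·[f(u_{i-1}) + f(u_i)].
Sum ≈ 0.75127.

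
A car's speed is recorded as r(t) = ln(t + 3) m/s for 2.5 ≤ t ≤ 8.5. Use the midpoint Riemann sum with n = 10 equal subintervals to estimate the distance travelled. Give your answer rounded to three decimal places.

12.712

Δt = (8.5 − 2.5)/10 = 0.6.
Midpoints: 2.8, 3.4, 4, 4.6, 5.2, 5.8, 6.4, 7, 7.6, 8.2.
r(2.8) ≈ 1.758, r(3.4) ≈ 1.856, r(4) ≈ 1.946, r(4.6) ≈ 2.028, r(5.2) ≈ 2.104, r(5.8) ≈ 2.175, r(6.4) ≈ 2.241, r(7) ≈ 2.303, r(7.6) ≈ 2.361, r(8.2) ≈ 2.416.
Sum = Δt · [r(2.8) + r(3.4) + r(4) + ...].
Sum ≈ 12.712.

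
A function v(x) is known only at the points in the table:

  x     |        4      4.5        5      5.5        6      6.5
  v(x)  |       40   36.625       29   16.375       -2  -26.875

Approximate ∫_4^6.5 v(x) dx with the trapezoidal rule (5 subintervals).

Δx = 0.5.
T_5 = (0.5/2)·[40 + 2·36.625 + 2·29 + 2·16.375 + 2·(-2) + (-26.875)] = 43.28125.

43.28125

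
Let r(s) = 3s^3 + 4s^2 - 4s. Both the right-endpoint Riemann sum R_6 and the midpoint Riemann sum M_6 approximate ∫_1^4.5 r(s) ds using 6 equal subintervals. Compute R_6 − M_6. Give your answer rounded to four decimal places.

105.7945

R_6 ≈ 491.404659.
M_6 ≈ 385.610171.
R_6 − M_6 ≈ 105.7945.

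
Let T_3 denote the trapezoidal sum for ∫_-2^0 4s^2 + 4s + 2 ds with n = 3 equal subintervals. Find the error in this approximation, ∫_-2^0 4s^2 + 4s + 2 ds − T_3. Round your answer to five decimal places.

Exact integral: ∫_-2^0 f(s) ds ≈ 6.6666667.
T_3 ≈ 7.2592593.
Error ≈ 6.6666667 − 7.2592593 ≈ -0.59259.

-0.59259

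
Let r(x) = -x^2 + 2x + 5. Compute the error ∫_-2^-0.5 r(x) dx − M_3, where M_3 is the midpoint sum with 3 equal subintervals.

Exact integral: ∫_-2^-0.5 r(x) dx = 1.125.
M_3 = 1.15625.
Error = 1.125 − 1.15625 = -0.03125.

-0.03125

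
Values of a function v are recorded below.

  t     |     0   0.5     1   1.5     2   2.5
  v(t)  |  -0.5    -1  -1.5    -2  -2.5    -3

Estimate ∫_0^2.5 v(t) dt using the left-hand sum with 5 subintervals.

Δt = 0.5.
Sum = 0.5·[(-0.5) + (-1) + (-1.5) + (-2) + (-2.5)] = -3.75.

-3.75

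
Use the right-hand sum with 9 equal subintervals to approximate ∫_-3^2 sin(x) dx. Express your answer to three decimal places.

Δx = (2 − (-3))/9 = 5/9.
Right endpoints: -22/9, -17/9, -4/3, -7/9, -2/9, 1/3, 8/9, 13/9, 2.
f(-22/9) ≈ -0.642, f(-17/9) ≈ -0.950, f(-4/3) ≈ -0.972, f(-7/9) ≈ -0.702, f(-2/9) ≈ -0.220, f(1/3) ≈ 0.327, f(8/9) ≈ 0.776, f(13/9) ≈ 0.992, f(2) ≈ 0.909.
Sum = Δx · [f(-22/9) + f(-17/9) + f(-4/3) + ...].
Sum ≈ -0.267.

-0.267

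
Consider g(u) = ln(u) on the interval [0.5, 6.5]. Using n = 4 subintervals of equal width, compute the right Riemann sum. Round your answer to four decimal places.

8.1407

Δu = (6.5 − 0.5)/4 = 1.5.
Right endpoints: 2, 3.5, 5, 6.5.
g(2) ≈ 0.6931, g(3.5) ≈ 1.2528, g(5) ≈ 1.6094, g(6.5) ≈ 1.8718.
Sum = Δu · [g(2) + g(3.5) + g(5) + g(6.5)].
Sum ≈ 8.1407.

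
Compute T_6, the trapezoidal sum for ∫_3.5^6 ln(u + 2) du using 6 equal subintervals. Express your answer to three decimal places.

4.759

Δu = (6 − 3.5)/6 = 5/12.
f(3.5) ≈ 1.705, f(47/12) ≈ 1.778, f(13/3) ≈ 1.846, f(4.75) ≈ 1.910, f(31/6) ≈ 1.969, f(67/12) ≈ 2.026, f(6) ≈ 2.079.
T_6 = (Δu/2)·[f(u_0) + 2f(u_1) + ... + 2f(u_{5}) + f(u_6)].
Sum ≈ 4.759.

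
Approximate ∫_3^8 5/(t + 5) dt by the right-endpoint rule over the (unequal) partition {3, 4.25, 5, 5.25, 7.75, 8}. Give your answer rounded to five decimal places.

2.24917

Subinterval widths: 1.25, 0.75, 0.25, 2.5, 0.25.
Right endpoints: 4.25, 5, 5.25, 7.75, 8.
f(4.25) = 20/37, f(5) = 0.5, f(5.25) = 20/41, f(7.75) = 20/51, f(8) = 5/13.
Sum = Σ Δt_i · f(t_i).
Sum ≈ 2.24917.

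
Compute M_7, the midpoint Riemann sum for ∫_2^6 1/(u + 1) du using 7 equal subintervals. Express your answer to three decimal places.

0.846

Δu = (6 − 2)/7 = 4/7.
Midpoints: 16/7, 20/7, 24/7, 4, 32/7, 36/7, 40/7.
f(16/7) = 7/23, f(20/7) = 7/27, f(24/7) = 7/31, f(4) = 0.2, f(32/7) = 7/39, f(36/7) = 7/43, f(40/7) = 7/47.
Sum = Δu · [f(16/7) + f(20/7) + f(24/7) + ...].
Sum ≈ 0.846.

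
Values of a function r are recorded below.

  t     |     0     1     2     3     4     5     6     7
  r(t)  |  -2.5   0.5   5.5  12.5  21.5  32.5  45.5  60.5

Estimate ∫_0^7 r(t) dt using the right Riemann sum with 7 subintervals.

Δt = 1.
Sum = 1·[0.5 + 5.5 + 12.5 + 21.5 + 32.5 + 45.5 + 60.5] = 178.5.

178.5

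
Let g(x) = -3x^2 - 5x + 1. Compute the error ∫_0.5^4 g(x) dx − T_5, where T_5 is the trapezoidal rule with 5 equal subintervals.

Exact integral: ∫_0.5^4 g(x) dx = -99.75.
T_5 = -100.6075.
Error = -99.75 − (-100.6075) = 0.8575.

0.8575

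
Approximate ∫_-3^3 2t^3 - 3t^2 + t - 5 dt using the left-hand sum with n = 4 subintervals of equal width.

-176.25

Δt = (3 − (-3))/4 = 1.5.
Left endpoints: -3, -1.5, 0, 1.5.
f(-3) = -89, f(-1.5) = -20, f(0) = -5, f(1.5) = -3.5.
Sum = Δt · [f(-3) + f(-1.5) + f(0) + f(1.5)].
Sum = -176.25.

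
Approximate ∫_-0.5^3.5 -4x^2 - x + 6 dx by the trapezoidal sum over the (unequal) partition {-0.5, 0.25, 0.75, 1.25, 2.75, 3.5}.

-42.3125

Subinterval widths: 0.75, 0.5, 0.5, 1.5, 0.75.
f(-0.5) = 5.5, f(0.25) = 5.5, f(0.75) = 3, f(1.25) = -1.5, f(2.75) = -27, f(3.5) = -46.5.
On each subinterval the trapezoid contributes (Δx_i/2)·[f(x_{i-1}) + f(x_i)].
Sum = -42.3125.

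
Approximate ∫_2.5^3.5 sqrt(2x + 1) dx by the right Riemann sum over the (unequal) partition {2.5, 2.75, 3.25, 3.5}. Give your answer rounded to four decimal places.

Subinterval widths: 0.25, 0.5, 0.25.
Right endpoints: 2.75, 3.25, 3.5.
f(2.75) ≈ 2.5495, f(3.25) ≈ 2.7386, f(3.5) ≈ 2.8284.
Sum = Σ Δx_i · f(x_i).
Sum ≈ 2.7138.

2.7138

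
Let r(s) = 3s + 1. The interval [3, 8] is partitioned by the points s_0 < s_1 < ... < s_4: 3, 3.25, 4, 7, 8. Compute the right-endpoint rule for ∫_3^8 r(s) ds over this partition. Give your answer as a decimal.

Subinterval widths: 0.25, 0.75, 3, 1.
Right endpoints: 3.25, 4, 7, 8.
r(3.25) = 10.75, r(4) = 13, r(7) = 22, r(8) = 25.
Sum = Σ Δs_i · r(s_i).
Sum = 103.4375.

103.4375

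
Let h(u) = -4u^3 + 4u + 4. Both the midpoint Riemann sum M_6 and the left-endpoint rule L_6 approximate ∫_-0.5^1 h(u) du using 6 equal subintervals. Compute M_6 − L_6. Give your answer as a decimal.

0.2578125

M_6 = 6.5859375.
L_6 = 6.328125.
M_6 − L_6 = 0.2578125.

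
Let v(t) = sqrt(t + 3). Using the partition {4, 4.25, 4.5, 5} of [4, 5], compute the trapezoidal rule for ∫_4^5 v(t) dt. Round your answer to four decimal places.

2.7380

Subinterval widths: 0.25, 0.25, 0.5.
v(4) ≈ 2.6458, v(4.25) ≈ 2.6926, v(4.5) ≈ 2.7386, v(5) ≈ 2.8284.
On each subinterval the trapezoid contributes (Δt_i/2)·[v(t_{i-1}) + v(t_i)].
Sum ≈ 2.7380.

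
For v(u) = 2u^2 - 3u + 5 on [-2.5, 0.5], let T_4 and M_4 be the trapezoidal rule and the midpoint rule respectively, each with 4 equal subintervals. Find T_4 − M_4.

0.84375

T_4 = 35.0625.
M_4 = 34.21875.
T_4 − M_4 = 0.84375.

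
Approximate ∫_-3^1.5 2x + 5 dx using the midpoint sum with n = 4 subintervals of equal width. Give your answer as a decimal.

15.75

Δx = (1.5 − (-3))/4 = 1.125.
Midpoints: -2.4375, -1.3125, -0.1875, 0.9375.
f(-2.4375) = 0.125, f(-1.3125) = 2.375, f(-0.1875) = 4.625, f(0.9375) = 6.875.
Sum = Δx · [f(-2.4375) + f(-1.3125) + f(-0.1875) + f(0.9375)].
Sum = 15.75.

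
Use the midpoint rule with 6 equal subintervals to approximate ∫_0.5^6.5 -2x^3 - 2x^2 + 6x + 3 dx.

-920

Δx = (6.5 − 0.5)/6 = 1.
Midpoints: 1, 2, 3, 4, 5, 6.
f(1) = 5, f(2) = -9, f(3) = -51, f(4) = -133, f(5) = -267, f(6) = -465.
Sum = Δx · [f(1) + f(2) + f(3) + ...].
Sum = -920.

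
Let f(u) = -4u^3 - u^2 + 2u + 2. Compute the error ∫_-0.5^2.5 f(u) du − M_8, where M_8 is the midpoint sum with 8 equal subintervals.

-0.45703125

Exact integral: ∫_-0.5^2.5 f(u) du = -32.25.
M_8 = -31.79296875.
Error = -32.25 − (-31.79296875) = -0.45703125.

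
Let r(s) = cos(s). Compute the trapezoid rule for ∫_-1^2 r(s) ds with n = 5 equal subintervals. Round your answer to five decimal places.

Δs = (2 − (-1))/5 = 0.6.
r(-1) ≈ 0.54030, r(-0.4) ≈ 0.92106, r(0.2) ≈ 0.98007, r(0.8) ≈ 0.69671, r(1.4) ≈ 0.16997, r(2) ≈ -0.41615.
T_5 = (Δs/2)·[r(s_0) + 2r(s_1) + ... + 2r(s_{4}) + r(s_5)].
Sum ≈ 1.69793.

1.69793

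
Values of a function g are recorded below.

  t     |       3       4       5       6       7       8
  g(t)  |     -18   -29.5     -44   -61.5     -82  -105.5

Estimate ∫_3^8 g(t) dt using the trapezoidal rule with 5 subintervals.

Δt = 1.
T_5 = (1/2)·[(-18) + 2·(-29.5) + 2·(-44) + 2·(-61.5) + 2·(-82) + (-105.5)] = -278.75.

-278.75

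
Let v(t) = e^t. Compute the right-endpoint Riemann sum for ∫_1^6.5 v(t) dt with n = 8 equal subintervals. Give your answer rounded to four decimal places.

916.0197

Δt = (6.5 − 1)/8 = 0.6875.
Right endpoints: 1.6875, 2.375, 3.0625, 3.75, 4.4375, 5.125, 5.8125, 6.5.
v(1.6875) ≈ 5.4059, v(2.375) ≈ 10.7510, v(3.0625) ≈ 21.3809, v(3.75) ≈ 42.5211, v(4.4375) ≈ 84.5633, v(5.125) ≈ 168.1741, v(5.8125) ≈ 334.4542, v(6.5) ≈ 665.1416.
Sum = Δt · [v(1.6875) + v(2.375) + v(3.0625) + ...].
Sum ≈ 916.0197.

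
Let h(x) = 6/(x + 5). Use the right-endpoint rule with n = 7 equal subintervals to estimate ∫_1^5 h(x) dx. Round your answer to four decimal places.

2.9536

Δx = (5 − 1)/7 = 4/7.
Right endpoints: 11/7, 15/7, 19/7, 23/7, 27/7, 31/7, 5.
h(11/7) = 21/23, h(15/7) = 0.84, h(19/7) = 7/9, h(23/7) = 21/29, h(27/7) = 21/31, h(31/7) = 7/11, h(5) = 0.6.
Sum = Δx · [h(11/7) + h(15/7) + h(19/7) + ...].
Sum ≈ 2.9536.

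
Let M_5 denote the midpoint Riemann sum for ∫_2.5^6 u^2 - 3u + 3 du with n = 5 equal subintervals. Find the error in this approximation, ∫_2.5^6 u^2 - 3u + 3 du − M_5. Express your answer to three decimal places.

0.143

Exact integral: ∫_2.5^6 f(u) du ≈ 32.66667.
M_5 = 32.52375.
Error ≈ 32.66667 − 32.52375 ≈ 0.143.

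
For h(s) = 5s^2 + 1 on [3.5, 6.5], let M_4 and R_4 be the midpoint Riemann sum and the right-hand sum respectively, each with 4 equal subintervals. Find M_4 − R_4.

M_4 = 388.546875.
R_4 = 446.90625.
M_4 − R_4 = -58.359375.

-58.359375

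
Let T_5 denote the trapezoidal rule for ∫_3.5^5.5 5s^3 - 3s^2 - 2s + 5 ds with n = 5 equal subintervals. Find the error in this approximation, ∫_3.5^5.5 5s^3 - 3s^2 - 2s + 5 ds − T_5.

-3.44

Exact integral: ∫_3.5^5.5 f(s) ds = 824.75.
T_5 = 828.19.
Error = 824.75 − 828.19 = -3.44.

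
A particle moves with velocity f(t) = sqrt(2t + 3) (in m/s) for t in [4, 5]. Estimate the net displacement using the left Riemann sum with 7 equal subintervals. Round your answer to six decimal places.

3.442419

Δt = (5 − 4)/7 = 1/7.
Left endpoints: 4, 29/7, 30/7, 31/7, 32/7, 33/7, 34/7.
f(4) ≈ 3.316625, f(29/7) ≈ 3.359422, f(30/7) ≈ 3.401680, f(31/7) ≈ 3.443420, f(32/7) ≈ 3.484660, f(33/7) ≈ 3.525418, f(34/7) ≈ 3.565710.
Sum = Δt · [f(4) + f(29/7) + f(30/7) + ...].
Sum ≈ 3.442419.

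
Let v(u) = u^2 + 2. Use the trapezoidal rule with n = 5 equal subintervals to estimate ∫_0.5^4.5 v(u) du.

38.76

Δu = (4.5 − 0.5)/5 = 0.8.
v(0.5) = 2.25, v(1.3) = 3.69, v(2.1) = 6.41, v(2.9) = 10.41, v(3.7) = 15.69, v(4.5) = 22.25.
T_5 = (Δu/2)·[v(u_0) + 2v(u_1) + ... + 2v(u_{4}) + v(u_5)].
Sum = 38.76.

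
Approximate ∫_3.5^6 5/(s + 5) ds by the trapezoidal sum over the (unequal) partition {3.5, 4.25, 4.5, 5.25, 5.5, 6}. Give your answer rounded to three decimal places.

Subinterval widths: 0.75, 0.25, 0.75, 0.25, 0.5.
f(3.5) = 10/17, f(4.25) = 20/37, f(4.5) = 10/19, f(5.25) = 20/41, f(5.5) = 10/21, f(6) = 5/11.
On each subinterval the trapezoid contributes (Δs_i/2)·[f(s_{i-1}) + f(s_i)].
Sum ≈ 1.290.

1.290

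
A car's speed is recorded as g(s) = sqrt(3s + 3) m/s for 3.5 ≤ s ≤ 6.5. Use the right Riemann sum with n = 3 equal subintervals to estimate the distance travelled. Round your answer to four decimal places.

Δs = (6.5 − 3.5)/3 = 1.
Right endpoints: 4.5, 5.5, 6.5.
g(4.5) ≈ 4.0620, g(5.5) ≈ 4.4159, g(6.5) ≈ 4.7434.
Sum = Δs · [g(4.5) + g(5.5) + g(6.5)].
Sum ≈ 13.2213.

13.2213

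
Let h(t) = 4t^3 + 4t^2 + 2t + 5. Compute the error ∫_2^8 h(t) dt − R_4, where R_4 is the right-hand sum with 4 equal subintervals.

-1845

Exact integral: ∫_2^8 h(t) dt = 4842.
R_4 = 6687.
Error = 4842 − 6687 = -1845.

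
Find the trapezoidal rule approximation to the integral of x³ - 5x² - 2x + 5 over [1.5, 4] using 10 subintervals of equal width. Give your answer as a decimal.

Δx = (4 − 1.5)/10 = 0.25.
f(1.5) = -5.875, f(1.75) = -8.453125, f(2) = -11, f(2.25) = -13.421875, f(2.5) = -15.625, f(2.75) = -17.515625, f(3) = -19, f(3.25) = -19.984375, f(3.5) = -20.375, f(3.75) = -20.078125, f(4) = -19.
T_10 = (Δx/2)·[f(x_0) + 2f(x_1) + ... + 2f(x_{9}) + f(x_10)].
Sum = -39.47265625.

-39.47265625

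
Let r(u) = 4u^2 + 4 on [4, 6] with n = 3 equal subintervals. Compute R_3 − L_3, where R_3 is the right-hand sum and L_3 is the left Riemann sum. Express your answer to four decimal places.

R_3 ≈ 237.925926.
L_3 ≈ 184.592593.
R_3 − L_3 ≈ 53.3333.

53.3333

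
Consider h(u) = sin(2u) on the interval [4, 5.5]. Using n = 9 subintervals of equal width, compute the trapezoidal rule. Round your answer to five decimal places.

-0.07427

Δu = (5.5 − 4)/9 = 1/6.
h(4) ≈ 0.98936, h(25/6) ≈ 0.88729, h(13/3) ≈ 0.68755, h(4.5) ≈ 0.41212, h(14/3) ≈ 0.09132, h(29/6) ≈ -0.23954, h(5) ≈ -0.54402, h(31/6) ≈ -0.78862, h(16/3) ≈ -0.94640, h(5.5) ≈ -0.99999.
T_9 = (Δu/2)·[h(u_0) + 2h(u_1) + ... + 2h(u_{8}) + h(u_9)].
Sum ≈ -0.07427.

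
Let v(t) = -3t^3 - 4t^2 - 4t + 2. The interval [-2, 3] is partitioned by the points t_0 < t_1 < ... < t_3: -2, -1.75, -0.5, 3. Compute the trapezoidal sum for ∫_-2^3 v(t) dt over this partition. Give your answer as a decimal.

-202.36328125

Subinterval widths: 0.25, 1.25, 3.5.
v(-2) = 18, v(-1.75) = 12.828125, v(-0.5) = 3.375, v(3) = -127.
On each subinterval the trapezoid contributes (Δt_i/2)·[v(t_{i-1}) + v(t_i)].
Sum = -202.36328125.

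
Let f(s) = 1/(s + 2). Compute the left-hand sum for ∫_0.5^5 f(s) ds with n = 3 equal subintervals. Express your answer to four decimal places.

Δs = (5 − 0.5)/3 = 1.5.
Left endpoints: 0.5, 2, 3.5.
f(0.5) = 0.4, f(2) = 0.25, f(3.5) = 2/11.
Sum = Δs · [f(0.5) + f(2) + f(3.5)].
Sum ≈ 1.2477.

1.2477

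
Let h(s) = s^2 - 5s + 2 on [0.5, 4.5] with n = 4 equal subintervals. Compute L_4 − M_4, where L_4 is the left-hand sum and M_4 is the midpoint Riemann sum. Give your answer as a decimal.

1

L_4 = -11.
M_4 = -12.
L_4 − M_4 = 1.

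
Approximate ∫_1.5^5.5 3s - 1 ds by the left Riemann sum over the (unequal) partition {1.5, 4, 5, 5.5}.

Subinterval widths: 2.5, 1, 0.5.
Left endpoints: 1.5, 4, 5.
f(1.5) = 3.5, f(4) = 11, f(5) = 14.
Sum = Σ Δs_i · f(s_i).
Sum = 26.75.

26.75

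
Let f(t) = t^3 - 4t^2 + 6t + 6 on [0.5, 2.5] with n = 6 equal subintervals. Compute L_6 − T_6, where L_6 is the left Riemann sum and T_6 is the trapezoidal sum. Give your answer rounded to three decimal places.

L_6 ≈ 18.51852.
T_6 ≈ 19.10185.
L_6 − T_6 ≈ -0.583.

-0.583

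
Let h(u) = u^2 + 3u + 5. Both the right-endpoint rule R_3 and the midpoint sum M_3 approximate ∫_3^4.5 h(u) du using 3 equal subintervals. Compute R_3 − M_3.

R_3 = 49.75.
M_3 = 45.71875.
R_3 − M_3 = 4.03125.

4.03125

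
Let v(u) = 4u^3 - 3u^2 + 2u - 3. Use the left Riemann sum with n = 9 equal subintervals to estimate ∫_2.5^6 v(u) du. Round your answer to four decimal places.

940.1929

Δu = (6 − 2.5)/9 = 7/18.
Left endpoints: 2.5, 26/9, 59/18, 11/3, 73/18, 40/9, 29/6, 47/9, 101/18.
v(2.5) = 45.75, v(26/9) = 54077/729, v(59/18) = 327139/2916, v(11/3) = 4352/27, v(73/18) = 649055/2916, v(40/9) = 217093/729, v(29/6) = 41929/108, v(47/9) = 361076/729, v(101/18) = 1809151/2916.
Sum = Δu · [v(2.5) + v(26/9) + v(59/18) + ...].
Sum ≈ 940.1929.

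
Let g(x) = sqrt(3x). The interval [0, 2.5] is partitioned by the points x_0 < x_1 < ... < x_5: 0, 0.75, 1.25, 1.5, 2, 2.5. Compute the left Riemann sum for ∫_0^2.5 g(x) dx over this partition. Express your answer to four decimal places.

Subinterval widths: 0.75, 0.5, 0.25, 0.5, 0.5.
Left endpoints: 0, 0.75, 1.25, 1.5, 2.
g(0) ≈ 0.0000, g(0.75) ≈ 1.5000, g(1.25) ≈ 1.9365, g(1.5) ≈ 2.1213, g(2) ≈ 2.4495.
Sum = Σ Δx_i · g(x_i).
Sum ≈ 3.5195.

3.5195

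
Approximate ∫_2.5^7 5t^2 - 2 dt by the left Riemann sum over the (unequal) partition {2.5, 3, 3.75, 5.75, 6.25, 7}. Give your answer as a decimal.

410.140625

Subinterval widths: 0.5, 0.75, 2, 0.5, 0.75.
Left endpoints: 2.5, 3, 3.75, 5.75, 6.25.
f(2.5) = 29.25, f(3) = 43, f(3.75) = 68.3125, f(5.75) = 163.3125, f(6.25) = 193.3125.
Sum = Σ Δt_i · f(t_i).
Sum = 410.140625.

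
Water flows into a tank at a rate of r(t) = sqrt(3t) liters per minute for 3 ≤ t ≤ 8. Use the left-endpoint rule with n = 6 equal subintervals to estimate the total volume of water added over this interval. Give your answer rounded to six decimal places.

19.325458

Δt = (8 − 3)/6 = 5/6.
Left endpoints: 3, 23/6, 14/3, 5.5, 19/3, 43/6.
r(3) ≈ 3.000000, r(23/6) ≈ 3.391165, r(14/3) ≈ 3.741657, r(5.5) ≈ 4.062019, r(19/3) ≈ 4.358899, r(43/6) ≈ 4.636809.
Sum = Δt · [r(3) + r(23/6) + r(14/3) + ...].
Sum ≈ 19.325458.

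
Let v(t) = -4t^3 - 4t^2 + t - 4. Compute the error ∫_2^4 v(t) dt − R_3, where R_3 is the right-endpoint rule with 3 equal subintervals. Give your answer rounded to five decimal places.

Exact integral: ∫_2^4 v(t) dt ≈ -316.6666667.
R_3 ≈ -412.5925926.
Error ≈ -316.6666667 − (-412.5925926) ≈ 95.92593.

95.92593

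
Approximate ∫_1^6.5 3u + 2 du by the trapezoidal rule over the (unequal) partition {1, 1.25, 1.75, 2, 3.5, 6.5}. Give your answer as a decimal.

72.875

Subinterval widths: 0.25, 0.5, 0.25, 1.5, 3.
f(1) = 5, f(1.25) = 5.75, f(1.75) = 7.25, f(2) = 8, f(3.5) = 12.5, f(6.5) = 21.5.
On each subinterval the trapezoid contributes (Δu_i/2)·[f(u_{i-1}) + f(u_i)].
Sum = 72.875.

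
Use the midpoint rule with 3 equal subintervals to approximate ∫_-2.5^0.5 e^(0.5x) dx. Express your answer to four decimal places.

Δx = (0.5 − (-2.5))/3 = 1.
Midpoints: -2, -1, 0.
f(-2) ≈ 0.3679, f(-1) ≈ 0.6065, f(0) ≈ 1.0000.
Sum = Δx · [f(-2) + f(-1) + f(0)].
Sum ≈ 1.9744.

1.9744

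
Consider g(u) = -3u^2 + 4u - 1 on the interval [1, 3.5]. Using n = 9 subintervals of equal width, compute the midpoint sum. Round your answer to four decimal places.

Δu = (3.5 − 1)/9 = 5/18.
Midpoints: 41/36, 17/12, 61/36, 71/36, 2.25, 91/36, 101/36, 37/12, 121/36.
g(41/36) = -145/432, g(17/12) = -65/48, g(61/36) = -1225/432, g(71/36) = -2065/432, g(2.25) = -7.1875, g(91/36) = -4345/432, g(101/36) = -5785/432, g(37/12) = -17.1875, g(121/36) = -9265/432.
Sum = Δu · [g(41/36) + g(17/12) + g(61/36) + ...].
Sum ≈ -21.8268.

-21.8268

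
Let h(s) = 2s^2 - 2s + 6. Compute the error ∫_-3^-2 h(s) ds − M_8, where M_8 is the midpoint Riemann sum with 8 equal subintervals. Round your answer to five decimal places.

Exact integral: ∫_-3^-2 h(s) ds ≈ 23.6666667.
M_8 = 23.6640625.
Error ≈ 23.6666667 − 23.6640625 ≈ 0.00260.

0.00260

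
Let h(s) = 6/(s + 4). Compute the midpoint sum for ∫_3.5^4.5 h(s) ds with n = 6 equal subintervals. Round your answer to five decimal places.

0.75095

Δs = (4.5 − 3.5)/6 = 1/6.
Midpoints: 43/12, 3.75, 47/12, 49/12, 4.25, 53/12.
h(43/12) = 72/91, h(3.75) = 24/31, h(47/12) = 72/95, h(49/12) = 72/97, h(4.25) = 8/11, h(53/12) = 72/101.
Sum = Δs · [h(43/12) + h(3.75) + h(47/12) + ...].
Sum ≈ 0.75095.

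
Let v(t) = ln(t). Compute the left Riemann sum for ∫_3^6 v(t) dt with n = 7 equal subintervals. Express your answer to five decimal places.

4.30364

Δt = (6 − 3)/7 = 3/7.
Left endpoints: 3, 24/7, 27/7, 30/7, 33/7, 36/7, 39/7.
v(3) ≈ 1.09861, v(24/7) ≈ 1.23214, v(27/7) ≈ 1.34993, v(30/7) ≈ 1.45529, v(33/7) ≈ 1.55060, v(36/7) ≈ 1.63761, v(39/7) ≈ 1.71765.
Sum = Δt · [v(3) + v(24/7) + v(27/7) + ...].
Sum ≈ 4.30364.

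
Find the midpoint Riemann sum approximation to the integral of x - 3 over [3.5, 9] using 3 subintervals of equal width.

17.875

Δx = (9 − 3.5)/3 = 11/6.
Midpoints: 53/12, 6.25, 97/12.
f(53/12) = 17/12, f(6.25) = 3.25, f(97/12) = 61/12.
Sum = Δx · [f(53/12) + f(6.25) + f(97/12)].
Sum = 17.875.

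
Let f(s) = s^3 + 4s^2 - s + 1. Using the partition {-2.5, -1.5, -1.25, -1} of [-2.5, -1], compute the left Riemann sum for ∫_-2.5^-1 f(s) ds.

Subinterval widths: 1, 0.25, 0.25.
Left endpoints: -2.5, -1.5, -1.25.
f(-2.5) = 12.875, f(-1.5) = 8.125, f(-1.25) = 6.546875.
Sum = Σ Δs_i · f(s_i).
Sum = 16.54296875.

16.54296875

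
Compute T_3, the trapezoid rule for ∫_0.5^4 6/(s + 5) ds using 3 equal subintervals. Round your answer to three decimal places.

Δs = (4 − 0.5)/3 = 7/6.
f(0.5) = 12/11, f(5/3) = 0.9, f(17/6) = 36/47, f(4) = 2/3.
T_3 = (Δs/2)·[f(s_0) + 2f(s_1) + 2f(s_2) + f(s_3)].
Sum ≈ 2.969.

2.969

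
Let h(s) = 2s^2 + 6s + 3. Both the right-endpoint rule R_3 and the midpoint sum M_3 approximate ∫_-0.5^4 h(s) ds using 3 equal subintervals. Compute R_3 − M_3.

R_3 = 150.75.
M_3 = 101.8125.
R_3 − M_3 = 48.9375.

48.9375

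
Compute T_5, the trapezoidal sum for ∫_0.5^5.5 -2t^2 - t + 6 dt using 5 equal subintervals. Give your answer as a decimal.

-97.5

Δt = (5.5 − 0.5)/5 = 1.
f(0.5) = 5, f(1.5) = 0, f(2.5) = -9, f(3.5) = -22, f(4.5) = -39, f(5.5) = -60.
T_5 = (Δt/2)·[f(t_0) + 2f(t_1) + ... + 2f(t_{4}) + f(t_5)].
Sum = -97.5.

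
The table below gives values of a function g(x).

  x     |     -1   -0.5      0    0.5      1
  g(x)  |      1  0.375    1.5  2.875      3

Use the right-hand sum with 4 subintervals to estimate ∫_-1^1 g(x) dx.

3.875

Δx = 0.5.
Sum = 0.5·[0.375 + 1.5 + 2.875 + 3] = 3.875.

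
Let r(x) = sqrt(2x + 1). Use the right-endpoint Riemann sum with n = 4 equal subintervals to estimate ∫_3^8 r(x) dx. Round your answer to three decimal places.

18.097

Δx = (8 − 3)/4 = 1.25.
Right endpoints: 4.25, 5.5, 6.75, 8.
r(4.25) ≈ 3.082, r(5.5) ≈ 3.464, r(6.75) ≈ 3.808, r(8) ≈ 4.123.
Sum = Δx · [r(4.25) + r(5.5) + r(6.75) + r(8)].
Sum ≈ 18.097.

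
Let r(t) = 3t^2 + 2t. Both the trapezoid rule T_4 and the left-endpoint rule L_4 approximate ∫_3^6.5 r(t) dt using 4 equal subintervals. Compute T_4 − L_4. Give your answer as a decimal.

46.703125

T_4 = 282.21484375.
L_4 = 235.51171875.
T_4 − L_4 = 46.703125.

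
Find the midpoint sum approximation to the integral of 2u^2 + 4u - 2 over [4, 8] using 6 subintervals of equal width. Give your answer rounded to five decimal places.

386.37037

Δu = (8 − 4)/6 = 2/3.
Midpoints: 13/3, 5, 17/3, 19/3, 7, 23/3.
f(13/3) = 476/9, f(5) = 68, f(17/3) = 764/9, f(19/3) = 932/9, f(7) = 124, f(23/3) = 1316/9.
Sum = Δu · [f(13/3) + f(5) + f(17/3) + ...].
Sum ≈ 386.37037.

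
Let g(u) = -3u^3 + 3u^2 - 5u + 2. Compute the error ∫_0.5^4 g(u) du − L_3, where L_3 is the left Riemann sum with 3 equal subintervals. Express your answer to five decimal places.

Exact integral: ∫_0.5^4 g(u) du = -160.453125.
L_3 ≈ -79.7222222.
Error ≈ -160.453125 − (-79.7222222) ≈ -80.73090.

-80.73090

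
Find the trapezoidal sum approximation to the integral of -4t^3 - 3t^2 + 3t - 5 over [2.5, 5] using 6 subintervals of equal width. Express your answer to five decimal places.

Δt = (5 − 2.5)/6 = 5/12.
f(2.5) = -78.75, f(35/12) = -6535/54, f(10/3) = -4765/27, f(3.75) = -246.875, f(25/6) = -36065/108, f(55/12) = -47455/108, f(5) = -565.
T_6 = (Δt/2)·[f(t_0) + 2f(t_1) + ... + 2f(t_{5}) + f(t_6)].
Sum ≈ -683.15972.

-683.15972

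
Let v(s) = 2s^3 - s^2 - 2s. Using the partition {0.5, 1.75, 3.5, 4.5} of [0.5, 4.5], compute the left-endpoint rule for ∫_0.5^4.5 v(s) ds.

Subinterval widths: 1.25, 1.75, 1.
Left endpoints: 0.5, 1.75, 3.5.
v(0.5) = -1, v(1.75) = 4.15625, v(3.5) = 66.5.
Sum = Σ Δs_i · v(s_i).
Sum = 72.5234375.

72.5234375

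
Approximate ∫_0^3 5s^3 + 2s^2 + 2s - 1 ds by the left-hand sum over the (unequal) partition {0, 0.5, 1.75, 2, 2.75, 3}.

78.9140625

Subinterval widths: 0.5, 1.25, 0.25, 0.75, 0.25.
Left endpoints: 0, 0.5, 1.75, 2, 2.75.
f(0) = -1, f(0.5) = 1.125, f(1.75) = 35.421875, f(2) = 51, f(2.75) = 123.609375.
Sum = Σ Δs_i · f(s_i).
Sum = 78.9140625.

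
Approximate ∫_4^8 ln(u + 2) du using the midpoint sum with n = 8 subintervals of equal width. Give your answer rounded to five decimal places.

Δu = (8 − 4)/8 = 0.5.
Midpoints: 4.25, 4.75, 5.25, 5.75, 6.25, 6.75, 7.25, 7.75.
f(4.25) ≈ 1.83258, f(4.75) ≈ 1.90954, f(5.25) ≈ 1.98100, f(5.75) ≈ 2.04769, f(6.25) ≈ 2.11021, f(6.75) ≈ 2.16905, f(7.25) ≈ 2.22462, f(7.75) ≈ 2.27727.
Sum = Δu · [f(4.25) + f(4.75) + f(5.25) + ...].
Sum ≈ 8.27599.

8.27599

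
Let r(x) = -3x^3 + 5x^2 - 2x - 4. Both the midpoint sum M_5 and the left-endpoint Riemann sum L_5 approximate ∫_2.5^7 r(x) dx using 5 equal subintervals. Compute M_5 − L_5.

M_5 = -1275.1115625.
L_5 = -959.6925.
M_5 − L_5 = -315.4190625.

-315.4190625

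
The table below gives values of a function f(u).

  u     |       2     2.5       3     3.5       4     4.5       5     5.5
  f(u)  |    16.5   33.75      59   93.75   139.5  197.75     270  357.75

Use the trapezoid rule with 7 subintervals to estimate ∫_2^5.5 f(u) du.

Δu = 0.5.
T_7 = (0.5/2)·[16.5 + 2·33.75 + 2·59 + 2·93.75 + 2·139.5 + 2·197.75 + 2·270 + 357.75] = 490.4375.

490.4375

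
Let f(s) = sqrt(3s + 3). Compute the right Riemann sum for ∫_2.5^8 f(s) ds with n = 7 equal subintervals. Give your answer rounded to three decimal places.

Δs = (8 − 2.5)/7 = 11/14.
Right endpoints: 23/7, 57/14, 34/7, 79/14, 45/7, 101/14, 8.
f(23/7) ≈ 3.586, f(57/14) ≈ 3.901, f(34/7) ≈ 4.192, f(79/14) ≈ 4.464, f(45/7) ≈ 4.721, f(101/14) ≈ 4.964, f(8) ≈ 5.196.
Sum = Δs · [f(23/7) + f(57/14) + f(34/7) + ...].
Sum ≈ 24.375.

24.375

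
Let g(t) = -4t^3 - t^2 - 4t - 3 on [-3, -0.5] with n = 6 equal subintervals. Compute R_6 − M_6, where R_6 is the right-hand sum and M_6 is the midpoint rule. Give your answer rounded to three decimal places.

-20.486

R_6 ≈ 60.76968.
M_6 ≈ 81.25579.
R_6 − M_6 ≈ -20.486.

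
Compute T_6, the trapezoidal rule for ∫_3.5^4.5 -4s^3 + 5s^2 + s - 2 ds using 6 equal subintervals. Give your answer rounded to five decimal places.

Δs = (4.5 − 3.5)/6 = 1/6.
f(3.5) = -108.75, f(11/3) = -3464/27, f(23/6) = -16201/108, f(4) = -174, f(25/6) = -21641/108, f(13/3) = -6190/27, f(4.5) = -260.75.
T_6 = (Δs/2)·[f(s_0) + 2f(s_1) + ... + 2f(s_{5}) + f(s_6)].
Sum ≈ -177.78241.

-177.78241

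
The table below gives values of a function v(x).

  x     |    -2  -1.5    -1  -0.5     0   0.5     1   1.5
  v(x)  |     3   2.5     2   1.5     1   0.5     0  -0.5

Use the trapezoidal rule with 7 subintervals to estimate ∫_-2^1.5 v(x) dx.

4.375

Δx = 0.5.
T_7 = (0.5/2)·[3 + 2·2.5 + 2·2 + 2·1.5 + 2·1 + 2·0.5 + 2·0 + (-0.5)] = 4.375.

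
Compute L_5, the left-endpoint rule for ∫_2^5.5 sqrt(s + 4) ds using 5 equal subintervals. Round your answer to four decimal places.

Δs = (5.5 − 2)/5 = 0.7.
Left endpoints: 2, 2.7, 3.4, 4.1, 4.8.
f(2) ≈ 2.4495, f(2.7) ≈ 2.5884, f(3.4) ≈ 2.7203, f(4.1) ≈ 2.8460, f(4.8) ≈ 2.9665.
Sum = Δs · [f(2) + f(2.7) + f(3.4) + f(4.1) + f(4.8)].
Sum ≈ 9.4995.

9.4995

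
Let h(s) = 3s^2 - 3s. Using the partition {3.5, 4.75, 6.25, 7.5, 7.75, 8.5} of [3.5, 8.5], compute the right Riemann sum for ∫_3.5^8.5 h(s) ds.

Subinterval widths: 1.25, 1.5, 1.25, 0.25, 0.75.
Right endpoints: 4.75, 6.25, 7.5, 7.75, 8.5.
h(4.75) = 53.4375, h(6.25) = 98.4375, h(7.5) = 146.25, h(7.75) = 156.9375, h(8.5) = 191.25.
Sum = Σ Δs_i · h(s_i).
Sum = 579.9375.

579.9375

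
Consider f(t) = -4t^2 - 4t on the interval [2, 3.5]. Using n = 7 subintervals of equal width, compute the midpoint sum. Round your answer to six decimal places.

-62.977041

Δt = (3.5 − 2)/7 = 3/14.
Midpoints: 59/28, 65/28, 71/28, 2.75, 83/28, 89/28, 95/28.
f(59/28) = -5133/196, f(65/28) = -6045/196, f(71/28) = -7029/196, f(2.75) = -41.25, f(83/28) = -9213/196, f(89/28) = -10413/196, f(95/28) = -11685/196.
Sum = Δt · [f(59/28) + f(65/28) + f(71/28) + ...].
Sum ≈ -62.977041.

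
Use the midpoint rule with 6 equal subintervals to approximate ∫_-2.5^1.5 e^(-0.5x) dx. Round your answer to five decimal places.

6.00810

Δx = (1.5 − (-2.5))/6 = 2/3.
Midpoints: -13/6, -1.5, -5/6, -1/6, 0.5, 7/6.
f(-13/6) ≈ 2.95451, f(-1.5) ≈ 2.11700, f(-5/6) ≈ 1.51690, f(-1/6) ≈ 1.08690, f(0.5) ≈ 0.77880, f(7/6) ≈ 0.55804.
Sum = Δx · [f(-13/6) + f(-1.5) + f(-5/6) + ...].
Sum ≈ 6.00810.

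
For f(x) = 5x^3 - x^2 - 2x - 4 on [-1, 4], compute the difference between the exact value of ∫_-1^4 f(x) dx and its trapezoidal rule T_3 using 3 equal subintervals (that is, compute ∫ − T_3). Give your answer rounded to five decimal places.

Exact integral: ∫_-1^4 f(x) dx ≈ 262.0833333.
T_3 ≈ 311.8518519.
Error ≈ 262.0833333 − 311.8518519 ≈ -49.76852.

-49.76852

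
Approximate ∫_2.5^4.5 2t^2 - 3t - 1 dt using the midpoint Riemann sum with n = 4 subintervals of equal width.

Δt = (4.5 − 2.5)/4 = 0.5.
Midpoints: 2.75, 3.25, 3.75, 4.25.
f(2.75) = 5.875, f(3.25) = 10.375, f(3.75) = 15.875, f(4.25) = 22.375.
Sum = Δt · [f(2.75) + f(3.25) + f(3.75) + f(4.25)].
Sum = 27.25.

27.25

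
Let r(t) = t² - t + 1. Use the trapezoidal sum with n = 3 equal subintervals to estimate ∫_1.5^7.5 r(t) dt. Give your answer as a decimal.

122.5

Δt = (7.5 − 1.5)/3 = 2.
r(1.5) = 1.75, r(3.5) = 9.75, r(5.5) = 25.75, r(7.5) = 49.75.
T_3 = (Δt/2)·[r(t_0) + 2r(t_1) + 2r(t_2) + r(t_3)].
Sum = 122.5.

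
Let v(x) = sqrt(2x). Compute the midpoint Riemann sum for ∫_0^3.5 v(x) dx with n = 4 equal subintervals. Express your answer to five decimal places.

6.23186

Δx = (3.5 − 0)/4 = 0.875.
Midpoints: 0.4375, 1.3125, 2.1875, 3.0625.
v(0.4375) ≈ 0.93541, v(1.3125) ≈ 1.62019, v(2.1875) ≈ 2.09165, v(3.0625) ≈ 2.47487.
Sum = Δx · [v(0.4375) + v(1.3125) + v(2.1875) + v(3.0625)].
Sum ≈ 6.23186.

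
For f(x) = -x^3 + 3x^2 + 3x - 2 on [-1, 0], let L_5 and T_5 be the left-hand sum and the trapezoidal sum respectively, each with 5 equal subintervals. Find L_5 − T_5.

0.1

L_5 = -2.12.
T_5 = -2.22.
L_5 − T_5 = 0.1.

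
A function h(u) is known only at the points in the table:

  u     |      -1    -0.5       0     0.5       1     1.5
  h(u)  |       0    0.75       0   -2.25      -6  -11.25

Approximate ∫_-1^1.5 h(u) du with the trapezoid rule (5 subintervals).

Δu = 0.5.
T_5 = (0.5/2)·[0 + 2·0.75 + 2·0 + 2·(-2.25) + 2·(-6) + (-11.25)] = -6.5625.

-6.5625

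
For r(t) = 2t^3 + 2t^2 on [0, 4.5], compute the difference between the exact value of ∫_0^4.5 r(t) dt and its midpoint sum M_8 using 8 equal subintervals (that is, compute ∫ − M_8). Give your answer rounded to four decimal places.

1.8391

Exact integral: ∫_0^4.5 r(t) dt = 265.78125.
M_8 ≈ 263.942139.
Error ≈ 265.78125 − 263.942139 ≈ 1.8391.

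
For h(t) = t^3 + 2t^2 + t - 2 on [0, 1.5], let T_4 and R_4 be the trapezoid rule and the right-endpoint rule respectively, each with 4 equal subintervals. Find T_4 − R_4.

-1.7578125

T_4 ≈ 1.7900391.
R_4 ≈ 3.5478516.
T_4 − R_4 = -1.7578125.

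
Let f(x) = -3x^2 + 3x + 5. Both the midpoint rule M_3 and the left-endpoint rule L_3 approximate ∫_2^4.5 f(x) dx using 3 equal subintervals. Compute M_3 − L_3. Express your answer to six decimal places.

M_3 ≈ -45.81597222.
L_3 ≈ -29.93055556.
M_3 − L_3 ≈ -15.885417.

-15.885417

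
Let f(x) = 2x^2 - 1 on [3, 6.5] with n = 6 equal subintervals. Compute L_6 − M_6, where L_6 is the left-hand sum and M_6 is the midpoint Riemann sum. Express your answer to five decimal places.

L_6 ≈ 142.5844907.
M_6 ≈ 161.3848380.
L_6 − M_6 ≈ -18.80035.

-18.80035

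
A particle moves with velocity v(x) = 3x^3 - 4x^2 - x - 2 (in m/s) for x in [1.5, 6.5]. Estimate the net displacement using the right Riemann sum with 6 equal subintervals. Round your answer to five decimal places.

Δx = (6.5 − 1.5)/6 = 5/6.
Right endpoints: 7/3, 19/6, 4, 29/6, 17/3, 6.5.
v(7/3) = 12, v(19/6) = 3599/72, v(4) = 122, v(29/6) = 5723/24, v(17/3) = 3688/9, v(6.5) = 646.375.
Sum = Δx · [v(7/3) + v(19/6) + v(4) + ...].
Sum ≈ 1232.16435.

1232.16435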